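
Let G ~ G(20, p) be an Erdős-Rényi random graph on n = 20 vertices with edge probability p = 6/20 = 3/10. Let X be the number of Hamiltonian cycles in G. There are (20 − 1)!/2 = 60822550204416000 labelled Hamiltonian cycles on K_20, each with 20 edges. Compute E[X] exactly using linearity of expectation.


K_20 has (20 − 1)!/2 = 60822550204416000 labelled Hamiltonian cycles.
For each such Hamiltonian cycle H, let X_H = 1 if all 20 edges of H are present in G. Then P[X_H = 1] = p^{20} = (3/10)^{20} = 3486784401/100000000000000000000.
By linearity of expectation: E[X] = Σ_H E[X_H] = 60822550204416000 · p^{20} = 60822550204416000 · 3486784401/100000000000000000000 = 51776152168407487821/24414062500000.
Numerically: E[X] ≈ 2.121e+06.

E[X] = 60822550204416000 · (3/10)^{20} = 51776152168407487821/24414062500000 ≈ 2.121e+06.


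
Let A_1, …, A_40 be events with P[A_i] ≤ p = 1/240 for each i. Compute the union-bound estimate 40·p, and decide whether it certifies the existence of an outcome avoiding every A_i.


Union bound: P[∪_{i=1}^{40} A_i] ≤ Σ_i P[A_i] ≤ 40·p = 40·(1/240) = 1/6.
Numerically: 1/6 ≈ 0.1667.
Is 1/6 < 1? YES.
Since P[∪ A_i] ≤ 1/6 < 1, the complement has P[∩ A_i^c] ≥ 1 − 1/6 = 5/6 > 0, so some outcome avoids every A_i.

40·p = 1/6 ≈ 0.1667; existence CERTIFIED by the union bound.


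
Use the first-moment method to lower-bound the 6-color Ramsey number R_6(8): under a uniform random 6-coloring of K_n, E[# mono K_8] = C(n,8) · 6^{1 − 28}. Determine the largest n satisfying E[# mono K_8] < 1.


We need C(n, 8) · 6^{1 − 28} < 1, i.e. C(n, 8) < 6^{28 − 1} = 1023490369077469249536.
Check values of n near the boundary:
  n = 1591: C(1591, 8) = 1000427749141189953870; 1000427749141189953870 < 1023490369077469249536? YES
  n = 1592: C(1592, 8) = 1005480414540892933435; 1005480414540892933435 < 1023490369077469249536? YES
  n = 1593: C(1593, 8) = 1010555394551193970323; 1010555394551193970323 < 1023490369077469249536? YES
  n = 1594: C(1594, 8) = 1015652773590544255167; 1015652773590544255167 < 1023490369077469249536? YES
  n = 1595: C(1595, 8) = 1020772636343363633895; 1020772636343363633895 < 1023490369077469249536? YES
  n = 1596: C(1596, 8) = 1025915067760710553965; 1025915067760710553965 < 1023490369077469249536? NO
The largest n with C(n, 8) < 1023490369077469249536 is n = 1595 (where E[X] = 113419181815929292655/113721152119718805504 ≈ 0.997345). Hence R_6(8) > 1595, i.e. R_6(8) ≥ 1596.

Largest n = 1595; hence R_6(8) > 1595.


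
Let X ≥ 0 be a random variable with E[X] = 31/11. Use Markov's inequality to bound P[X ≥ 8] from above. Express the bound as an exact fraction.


μ = E[X] = 31/11, a = 8.
Markov: P[X ≥ 8] ≤ μ/a = (31/11)/8 = 31/88.
Numerically: ≈ 0.352.
(Since a = 8 > μ = 2.818, the bound 31/88 is < 1 and informative.)

P[X ≥ 8] ≤ 31/88 ≈ 0.352.


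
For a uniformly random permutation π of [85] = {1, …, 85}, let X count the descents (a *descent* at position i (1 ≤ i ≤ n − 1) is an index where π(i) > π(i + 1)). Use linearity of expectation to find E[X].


Write X = Σ X_I over i = 1, …, 84, with X_I the indicator of one descent.
There are 84 indicators.
For each fixed i, the pair (π(i), π(i+1)) is a uniformly random ordered pair of distinct values from {1, …, 85}; by symmetry P[π(i) > π(i+1)] = 1/2.
By linearity: E[X] = 84 · (1/2) = (85 − 1) · (1/2) = 42 ≈ 42.00000.

E[X] = 42 = 42.00000.


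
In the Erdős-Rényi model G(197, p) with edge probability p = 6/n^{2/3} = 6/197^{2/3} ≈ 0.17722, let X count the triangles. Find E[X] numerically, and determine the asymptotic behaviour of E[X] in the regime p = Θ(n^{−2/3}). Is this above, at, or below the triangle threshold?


Number of potential triangles: C(197, 3) = 1254890.
Each occurs with probability p³ ≈ (0.17722)³ ≈ 5.5657193e-03.
By linearity: E[X] = C(197, 3)·p³ ≈ 1254890 · 5.5657193e-03 ≈ 6984.36548.
Since α = 2/3 < 1, p = c/n^{2/3} ≫ 1/n is above the triangle threshold p ~ 1/n. Asymptotically E[X] ~ (c³/6)·n^{3(1−α)} = (6³/6)·n^{1} → ∞; triangles are abundant w.h.p.

E[X] ≈ 6984.36548; in regime p = Θ(1/n^{2/3}) E[X] diverges (above the triangle threshold p ~ 1/n).


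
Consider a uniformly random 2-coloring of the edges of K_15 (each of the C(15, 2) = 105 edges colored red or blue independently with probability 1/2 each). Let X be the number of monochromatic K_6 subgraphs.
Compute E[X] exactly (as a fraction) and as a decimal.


Let X = Σ_S X_S over the C(15, 6) = 5005 subsets S of size 6, where X_S = 1 if the K_6 on S is monochromatic.
For a fixed S, the K_6 on S has C(6, 2) = 15 edges. P[all 15 edges red] = (1/2)^15, and likewise for blue, so P[monochromatic] = 2·(1/2)^15 = 2^{1 − 15} = 1/16384.
Summing: E[X] = C(15, 6) · 2^{1 − 15} = 5005 · 1/16384 = 5005/16384.
Numerically: E[X] ≈ 0.305481.

E[X] = C(15,6)·2^(1−C(6,2)) = 5005/16384 ≈ 0.305481.


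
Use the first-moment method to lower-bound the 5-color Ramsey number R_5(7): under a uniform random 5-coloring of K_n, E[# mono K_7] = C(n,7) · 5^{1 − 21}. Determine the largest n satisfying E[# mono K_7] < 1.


We need C(n, 7) · 5^{1 − 21} < 1, i.e. C(n, 7) < 5^{21 − 1} = 95367431640625.
Check values of n near the boundary:
  n = 332: C(332, 7) = 82772214646616; 82772214646616 < 95367431640625? YES
  n = 333: C(333, 7) = 84549532139028; 84549532139028 < 95367431640625? YES
  n = 334: C(334, 7) = 86359460961576; 86359460961576 < 95367431640625? YES
  n = 335: C(335, 7) = 88202498238195; 88202498238195 < 95367431640625? YES
  n = 336: C(336, 7) = 90079147136880; 90079147136880 < 95367431640625? YES
  n = 337: C(337, 7) = 91989916924632; 91989916924632 < 95367431640625? YES
  n = 338: C(338, 7) = 93935323022736; 93935323022736 < 95367431640625? YES
  n = 339: C(339, 7) = 95915887062372; 95915887062372 < 95367431640625? NO
  n = 340: C(340, 7) = 97932136940560; 97932136940560 < 95367431640625? NO
  n = 341: C(341, 7) = 99984606876440; 99984606876440 < 95367431640625? NO
The largest n with C(n, 7) < 95367431640625 is n = 338 (where E[X] = 93935323022736/95367431640625 ≈ 0.9850). Hence R_5(7) > 338, i.e. R_5(7) ≥ 339.

Largest n = 338; hence R_5(7) > 338.


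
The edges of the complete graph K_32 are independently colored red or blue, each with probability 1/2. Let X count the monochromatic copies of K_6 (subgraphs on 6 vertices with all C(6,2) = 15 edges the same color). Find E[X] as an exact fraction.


Let X = Σ_S X_S over the C(32, 6) = 906192 subsets S of size 6, where X_S = 1 if the K_6 on S is monochromatic.
For a fixed S, the K_6 on S has C(6, 2) = 15 edges. P[all 15 edges red] = (1/2)^15, and likewise for blue, so P[monochromatic] = 2·(1/2)^15 = 2^{1 − 15} = 1/16384.
By linearity of expectation: E[X] = C(32, 6) · 2^{1 − 15} = 906192 · 1/16384 = 56637/1024.
Numerically: E[X] ≈ 55.30957.

E[X] = C(32,6)·2^(1−C(6,2)) = 56637/1024 ≈ 55.30957.


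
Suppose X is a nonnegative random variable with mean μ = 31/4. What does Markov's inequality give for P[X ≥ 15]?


μ = E[X] = 31/4, a = 15.
Markov: P[X ≥ 15] ≤ μ/a = (31/4)/15 = 31/60.
Numerically: ≈ 0.5167.
(Since a = 15 > μ = 7.7500, the bound 31/60 is < 1 and informative.)

P[X ≥ 15] ≤ 31/60 ≈ 0.5167.


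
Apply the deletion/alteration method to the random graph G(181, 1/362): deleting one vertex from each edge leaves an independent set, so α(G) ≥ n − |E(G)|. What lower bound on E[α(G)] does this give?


E[|E(G)|] = C(181, 2)·p = 16290 · (1/362) = 45.
E[α(G)] ≥ n − E[|E(G)|] = 181 − 45 = 136.
Numerically: ≈ 136.0000.
(This is only a lower bound; the true E[α(G)] may be larger.)

E[α(G)] ≥ 136 ≈ 136.0000.


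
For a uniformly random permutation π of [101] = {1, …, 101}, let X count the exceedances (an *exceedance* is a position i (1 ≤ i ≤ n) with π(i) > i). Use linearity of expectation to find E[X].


Write X = Σ_{i=1}^{101} X_i, where X_i = 1_{π(i) > i}.
For each fixed i, π(i) is uniform over {1, …, 101} (marginal of a uniform permutation), so P[π(i) > i] = (n − i)/n. Summing: Σ_{i=1}^{101} (n − i)/n = (0 + 1 + … + 100)/101 = 101(101 − 1)/(2·101) = (101 − 1)/2.
Hence E[X] = Σ_{i=1}^{101} (101 − i)/101 = 50 ≈ 50.000000.

E[X] = 50 = 50.000000.


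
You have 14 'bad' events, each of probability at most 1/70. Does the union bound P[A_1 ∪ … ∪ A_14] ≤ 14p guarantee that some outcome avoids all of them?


Union bound: P[∪_{i=1}^{14} A_i] ≤ Σ_i P[A_i] ≤ 14·p = 14·(1/70) = 1/5.
Numerically: 1/5 ≈ 0.20000.
Is 1/5 < 1? YES.
Since P[∪ A_i] ≤ 1/5 < 1, the complement has P[∩ A_i^c] ≥ 1 − 1/5 = 4/5 > 0, so some outcome avoids every A_i.

14·p = 1/5 ≈ 0.20000; existence CERTIFIED by the union bound.


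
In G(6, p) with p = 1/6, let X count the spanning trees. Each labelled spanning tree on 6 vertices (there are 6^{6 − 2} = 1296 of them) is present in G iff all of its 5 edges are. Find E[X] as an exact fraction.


K_6 has 6^{6 − 2} = 1296 labelled spanning trees.
For each such spanning tree H, let X_H = 1 if all 5 edges of H are present in G. Then P[X_H = 1] = p^{5} = (1/6)^{5} = 1/7776.
By linearity of expectation: E[X] = Σ_H E[X_H] = 1296 · p^{5} = 1296 · 1/7776 = 1/6.
Numerically: E[X] ≈ 0.1667.

E[X] = 1296 · (1/6)^{5} = 1/6 ≈ 0.1667.


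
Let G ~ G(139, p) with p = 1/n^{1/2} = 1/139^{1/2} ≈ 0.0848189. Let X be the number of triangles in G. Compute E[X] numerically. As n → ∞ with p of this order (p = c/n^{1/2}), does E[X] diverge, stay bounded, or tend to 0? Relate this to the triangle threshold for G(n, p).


Number of potential triangles: C(139, 3) = 437989.
Each occurs with probability p³ ≈ (0.0848189)³ ≈ 6.10207863e-04.
By linearity: E[X] = C(139, 3)·p³ ≈ 437989 · 6.10207863e-04 ≈ 267.264332.
Since α = 1/2 < 1, p = c/n^{1/2} ≫ 1/n is above the triangle threshold p ~ 1/n. Asymptotically E[X] ~ (c³/6)·n^{3(1−α)} = (1³/6)·n^{1.5} → ∞; triangles are abundant w.h.p.

E[X] ≈ 267.264332; in regime p = Θ(1/n^{1/2}) E[X] diverges (above the triangle threshold p ~ 1/n).


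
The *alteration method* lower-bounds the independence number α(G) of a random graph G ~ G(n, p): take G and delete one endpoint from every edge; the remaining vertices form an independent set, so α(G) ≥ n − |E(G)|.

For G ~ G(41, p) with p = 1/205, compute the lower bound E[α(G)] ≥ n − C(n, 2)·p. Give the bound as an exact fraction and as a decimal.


E[|E(G)|] = C(41, 2)·p = 820 · (1/205) = 4.
E[α(G)] ≥ n − E[|E(G)|] = 41 − 4 = 37.
Numerically: ≈ 37.0000.
(This is only a lower bound; the true E[α(G)] may be larger.)

E[α(G)] ≥ 37 ≈ 37.0000.


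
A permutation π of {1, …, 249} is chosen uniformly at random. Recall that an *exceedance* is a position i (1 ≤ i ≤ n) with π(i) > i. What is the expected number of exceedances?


Write X = Σ_{i=1}^{249} X_i, where X_i = 1_{π(i) > i}.
For each fixed i, π(i) is uniform over {1, …, 249} (marginal of a uniform permutation), so P[π(i) > i] = (n − i)/n. Summing: Σ_{i=1}^{249} (n − i)/n = (0 + 1 + … + 248)/249 = 249(249 − 1)/(2·249) = (249 − 1)/2.
Hence E[X] = Σ_{i=1}^{249} (249 − i)/249 = 124 ≈ 124.0000.

E[X] = 124 = 124.0000.


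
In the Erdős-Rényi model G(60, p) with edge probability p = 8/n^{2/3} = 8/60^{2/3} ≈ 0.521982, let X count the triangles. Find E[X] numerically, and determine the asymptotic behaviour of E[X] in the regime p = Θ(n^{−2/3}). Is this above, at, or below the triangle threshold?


Number of potential triangles: C(60, 3) = 34220.
Each occurs with probability p³ ≈ (0.521982)³ ≈ 1.42222222e-01.
By linearity: E[X] = C(60, 3)·p³ ≈ 34220 · 1.42222222e-01 ≈ 4866.844444.
Since α = 2/3 < 1, p = c/n^{2/3} ≫ 1/n is above the triangle threshold p ~ 1/n. Asymptotically E[X] ~ (c³/6)·n^{3(1−α)} = (8³/6)·n^{1} → ∞; triangles are abundant w.h.p.

E[X] ≈ 4866.844444; in regime p = Θ(1/n^{2/3}) E[X] diverges (above the triangle threshold p ~ 1/n).


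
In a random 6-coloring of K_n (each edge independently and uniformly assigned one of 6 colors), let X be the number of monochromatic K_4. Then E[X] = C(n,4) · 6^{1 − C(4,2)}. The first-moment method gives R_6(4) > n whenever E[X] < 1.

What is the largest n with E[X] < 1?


We need C(n, 4) · 6^{1 − 6} < 1, i.e. C(n, 4) < 6^{6 − 1} = 7776.
Check values of n near the boundary:
  n = 19: C(19, 4) = 3876; 3876 < 7776? YES
  n = 20: C(20, 4) = 4845; 4845 < 7776? YES
  n = 21: C(21, 4) = 5985; 5985 < 7776? YES
  n = 22: C(22, 4) = 7315; 7315 < 7776? YES
  n = 23: C(23, 4) = 8855; 8855 < 7776? NO
  n = 24: C(24, 4) = 10626; 10626 < 7776? NO
The largest n with C(n, 4) < 7776 is n = 22 (where E[X] = 7315/7776 ≈ 0.940715). Hence R_6(4) > 22, i.e. R_6(4) ≥ 23.

Largest n = 22; hence R_6(4) > 22.


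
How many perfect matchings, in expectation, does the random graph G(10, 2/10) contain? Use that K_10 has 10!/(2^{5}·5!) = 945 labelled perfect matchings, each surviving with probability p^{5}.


K_10 has 10!/(2^{5}·5!) = 945 labelled perfect matchings.
For each such perfect matching H, let X_H = 1 if all 5 edges of H are present in G. Then P[X_H = 1] = p^{5} = (1/5)^{5} = 1/3125.
By linearity of expectation: E[X] = Σ_H E[X_H] = 945 · p^{5} = 945 · 1/3125 = 189/625.
Numerically: E[X] ≈ 0.302.

E[X] = 945 · (1/5)^{5} = 189/625 ≈ 0.302.


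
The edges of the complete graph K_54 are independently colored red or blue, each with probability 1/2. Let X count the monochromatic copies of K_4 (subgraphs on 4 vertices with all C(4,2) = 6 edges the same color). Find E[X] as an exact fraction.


Let X = Σ_S X_S over the C(54, 4) = 316251 subsets S of size 4, where X_S = 1 if the K_4 on S is monochromatic.
For a fixed S, the K_4 on S has C(4, 2) = 6 edges. P[all 6 edges red] = (1/2)^6, and likewise for blue, so P[monochromatic] = 2·(1/2)^6 = 2^{1 − 6} = 1/32.
By linearity: E[X] = C(54, 4) · 2^{1 − 6} = 316251 · 1/32 = 316251/32.
Numerically: E[X] ≈ 9882.84375.

E[X] = C(54,4)·2^(1−C(4,2)) = 316251/32 ≈ 9882.84375.


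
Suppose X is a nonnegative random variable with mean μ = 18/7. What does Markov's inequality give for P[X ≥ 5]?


μ = E[X] = 18/7, a = 5.
Markov: P[X ≥ 5] ≤ μ/a = (18/7)/5 = 18/35.
Numerically: ≈ 0.51429.
(Since a = 5 > μ = 2.57143, the bound 18/35 is < 1 and informative.)

P[X ≥ 5] ≤ 18/35 ≈ 0.51429.


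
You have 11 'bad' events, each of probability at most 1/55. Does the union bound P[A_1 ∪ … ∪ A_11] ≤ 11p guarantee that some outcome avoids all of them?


Union bound: P[∪_{i=1}^{11} A_i] ≤ Σ_i P[A_i] ≤ 11·p = 11·(1/55) = 1/5.
Numerically: 1/5 ≈ 0.2000000.
Is 1/5 < 1? YES.
Since P[∪ A_i] ≤ 1/5 < 1, the complement has P[∩ A_i^c] ≥ 1 − 1/5 = 4/5 > 0, so some outcome avoids every A_i.

11·p = 1/5 ≈ 0.2000000; existence CERTIFIED by the union bound.


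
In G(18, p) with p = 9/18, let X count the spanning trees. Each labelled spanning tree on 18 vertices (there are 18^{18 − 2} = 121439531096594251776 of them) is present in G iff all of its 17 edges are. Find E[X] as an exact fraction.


K_18 has 18^{18 − 2} = 121439531096594251776 labelled spanning trees.
For each such spanning tree H, let X_H = 1 if all 17 edges of H are present in G. Then P[X_H = 1] = p^{17} = (1/2)^{17} = 1/131072.
Summing the indicators: E[X] = Σ_H E[X_H] = 121439531096594251776 · p^{17} = 121439531096594251776 · 1/131072 = 1853020188851841/2.
Numerically: E[X] ≈ 9.2651e+14.

E[X] = 121439531096594251776 · (1/2)^{17} = 1853020188851841/2 ≈ 9.2651e+14.


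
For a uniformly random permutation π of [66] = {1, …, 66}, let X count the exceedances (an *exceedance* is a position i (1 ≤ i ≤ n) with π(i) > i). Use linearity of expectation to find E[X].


Write X = Σ_{i=1}^{66} X_i, where X_i = 1_{π(i) > i}.
For each fixed i, π(i) is uniform over {1, …, 66} (marginal of a uniform permutation), so P[π(i) > i] = (n − i)/n. Summing: Σ_{i=1}^{66} (n − i)/n = (0 + 1 + … + 65)/66 = 66(66 − 1)/(2·66) = (66 − 1)/2.
Hence E[X] = Σ_{i=1}^{66} (66 − i)/66 = 65/2 ≈ 32.500.

E[X] = 65/2 = 32.500.


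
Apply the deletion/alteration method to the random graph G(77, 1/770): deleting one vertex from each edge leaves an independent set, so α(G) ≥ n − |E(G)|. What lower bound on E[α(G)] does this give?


E[|E(G)|] = C(77, 2)·p = 2926 · (1/770) = 19/5.
E[α(G)] ≥ n − E[|E(G)|] = 77 − 19/5 = 366/5.
Numerically: ≈ 73.200000.
(This is only a lower bound; the true E[α(G)] may be larger.)

E[α(G)] ≥ 366/5 ≈ 73.200000.


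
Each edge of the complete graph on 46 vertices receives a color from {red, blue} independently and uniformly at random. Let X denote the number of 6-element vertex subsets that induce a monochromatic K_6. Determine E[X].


Let X = Σ_S X_S over the C(46, 6) = 9366819 subsets S of size 6, where X_S = 1 if the K_6 on S is monochromatic.
For a fixed S, the K_6 on S has C(6, 2) = 15 edges. P[all 15 edges red] = (1/2)^15, and likewise for blue, so P[monochromatic] = 2·(1/2)^15 = 2^{1 − 15} = 1/16384.
Summing: E[X] = C(46, 6) · 2^{1 − 15} = 9366819 · 1/16384 = 9366819/16384.
Numerically: E[X] ≈ 571.705261.

E[X] = C(46,6)·2^(1−C(6,2)) = 9366819/16384 ≈ 571.705261.


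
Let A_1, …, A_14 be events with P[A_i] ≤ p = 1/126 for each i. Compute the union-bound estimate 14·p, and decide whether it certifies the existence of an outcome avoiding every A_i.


Union bound: P[∪_{i=1}^{14} A_i] ≤ Σ_i P[A_i] ≤ 14·p = 14·(1/126) = 1/9.
Numerically: 1/9 ≈ 0.11111.
Is 1/9 < 1? YES.
Since P[∪ A_i] ≤ 1/9 < 1, the complement has P[∩ A_i^c] ≥ 1 − 1/9 = 8/9 > 0, so some outcome avoids every A_i.

14·p = 1/9 ≈ 0.11111; existence CERTIFIED by the union bound.


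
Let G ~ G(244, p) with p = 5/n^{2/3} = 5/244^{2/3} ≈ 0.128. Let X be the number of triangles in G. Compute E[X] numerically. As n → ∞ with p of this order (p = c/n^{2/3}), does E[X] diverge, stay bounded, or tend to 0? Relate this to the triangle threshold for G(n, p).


Number of potential triangles: C(244, 3) = 2391444.
Each occurs with probability p³ ≈ (0.128)³ ≈ 2.099570e-03.
By linearity: E[X] = C(244, 3)·p³ ≈ 2391444 · 2.099570e-03 ≈ 5021.0041.
Since α = 2/3 < 1, p = c/n^{2/3} ≫ 1/n is above the triangle threshold p ~ 1/n. Asymptotically E[X] ~ (c³/6)·n^{3(1−α)} = (5³/6)·n^{1} → ∞; triangles are abundant w.h.p.

E[X] ≈ 5021.0041; in regime p = Θ(1/n^{2/3}) E[X] diverges (above the triangle threshold p ~ 1/n).


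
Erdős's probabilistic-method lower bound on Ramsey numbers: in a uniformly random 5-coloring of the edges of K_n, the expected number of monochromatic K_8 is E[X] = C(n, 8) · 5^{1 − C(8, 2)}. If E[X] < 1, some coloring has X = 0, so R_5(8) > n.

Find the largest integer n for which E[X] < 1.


We need C(n, 8) · 5^{1 − 28} < 1, i.e. C(n, 8) < 5^{28 − 1} = 7450580596923828125.
Check values of n near the boundary:
  n = 858: C(858, 8) = 7049584530256467771; 7049584530256467771 < 7450580596923828125? YES
  n = 859: C(859, 8) = 7115855595170747139; 7115855595170747139 < 7450580596923828125? YES
  n = 860: C(860, 8) = 7182671140665308145; 7182671140665308145 < 7450580596923828125? YES
  n = 861: C(861, 8) = 7250034996615275865; 7250034996615275865 < 7450580596923828125? YES
  n = 862: C(862, 8) = 7317951015318931845; 7317951015318931845 < 7450580596923828125? YES
  n = 863: C(863, 8) = 7386423071602617757; 7386423071602617757 < 7450580596923828125? YES
  n = 864: C(864, 8) = 7455455062926006708; 7455455062926006708 < 7450580596923828125? NO
The largest n with C(n, 8) < 7450580596923828125 is n = 863 (where E[X] = 7386423071602617757/7450580596923828125 ≈ 0.9913889). Hence R_5(8) > 863, i.e. R_5(8) ≥ 864.

Largest n = 863; hence R_5(8) > 863.


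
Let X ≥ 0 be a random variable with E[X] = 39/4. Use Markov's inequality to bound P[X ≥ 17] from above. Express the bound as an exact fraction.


μ = E[X] = 39/4, a = 17.
Markov: P[X ≥ 17] ≤ μ/a = (39/4)/17 = 39/68.
Numerically: ≈ 0.574.
(Since a = 17 > μ = 9.750, the bound 39/68 is < 1 and informative.)

P[X ≥ 17] ≤ 39/68 ≈ 0.574.


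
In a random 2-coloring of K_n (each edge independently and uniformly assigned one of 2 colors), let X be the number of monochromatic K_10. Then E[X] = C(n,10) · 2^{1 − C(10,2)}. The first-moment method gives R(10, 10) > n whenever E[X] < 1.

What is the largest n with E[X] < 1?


We need C(n, 10) · 2^{1 − 45} < 1, i.e. C(n, 10) < 2^{45 − 1} = 17592186044416.
Check values of n near the boundary:
  n = 94: C(94, 10) = 9041256841903; 9041256841903 < 17592186044416? YES
  n = 95: C(95, 10) = 10104934117421; 10104934117421 < 17592186044416? YES
  n = 96: C(96, 10) = 11279926456656; 11279926456656 < 17592186044416? YES
  n = 97: C(97, 10) = 12576469727536; 12576469727536 < 17592186044416? YES
  n = 98: C(98, 10) = 14005614014756; 14005614014756 < 17592186044416? YES
  n = 99: C(99, 10) = 15579278510796; 15579278510796 < 17592186044416? YES
  n = 100: C(100, 10) = 17310309456440; 17310309456440 < 17592186044416? YES
  n = 101: C(101, 10) = 19212541264840; 19212541264840 < 17592186044416? NO
  n = 102: C(102, 10) = 21300860967540; 21300860967540 < 17592186044416? NO
  n = 103: C(103, 10) = 23591276125340; 23591276125340 < 17592186044416? NO
The largest n with C(n, 10) < 17592186044416 is n = 100 (where E[X] = 2163788682055/2199023255552 ≈ 0.9839772). Hence R(10, 10) > 100, i.e. R(10, 10) ≥ 101.

Largest n = 100; hence R(10, 10) > 100.


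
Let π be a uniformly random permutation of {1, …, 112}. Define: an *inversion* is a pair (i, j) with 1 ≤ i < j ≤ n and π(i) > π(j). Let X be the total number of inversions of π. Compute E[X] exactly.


Write X = Σ X_I over the C(112, 2) = 6216 pairs i < j, with X_I the indicator of one inversion.
There are 6216 indicators.
For each fixed pair i < j, the values π(i) and π(j) are two distinct elements of {1, …, 112} in uniformly random order; by symmetry P[π(i) > π(j)] = 1/2.
By linearity: E[X] = 6216 · (1/2) = C(112, 2) · (1/2) = 6216/2 = 3108 ≈ 3108.000000.

E[X] = 3108 = 3108.000000.


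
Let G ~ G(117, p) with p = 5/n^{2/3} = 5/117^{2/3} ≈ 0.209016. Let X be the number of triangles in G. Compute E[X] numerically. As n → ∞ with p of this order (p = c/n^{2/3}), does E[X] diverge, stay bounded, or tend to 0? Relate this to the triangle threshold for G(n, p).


Number of potential triangles: C(117, 3) = 260130.
Each occurs with probability p³ ≈ (0.209016)³ ≈ 9.13141939e-03.
By linearity: E[X] = C(117, 3)·p³ ≈ 260130 · 9.13141939e-03 ≈ 2375.356125.
Since α = 2/3 < 1, p = c/n^{2/3} ≫ 1/n is above the triangle threshold p ~ 1/n. Asymptotically E[X] ~ (c³/6)·n^{3(1−α)} = (5³/6)·n^{1} → ∞; triangles are abundant w.h.p.

E[X] ≈ 2375.356125; in regime p = Θ(1/n^{2/3}) E[X] diverges (above the triangle threshold p ~ 1/n).


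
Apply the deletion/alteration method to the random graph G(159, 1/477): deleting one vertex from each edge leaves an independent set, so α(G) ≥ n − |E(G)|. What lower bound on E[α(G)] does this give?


E[|E(G)|] = C(159, 2)·p = 12561 · (1/477) = 79/3.
E[α(G)] ≥ n − E[|E(G)|] = 159 − 79/3 = 398/3.
Numerically: ≈ 132.667.
(This is only a lower bound; the true E[α(G)] may be larger.)

E[α(G)] ≥ 398/3 ≈ 132.667.


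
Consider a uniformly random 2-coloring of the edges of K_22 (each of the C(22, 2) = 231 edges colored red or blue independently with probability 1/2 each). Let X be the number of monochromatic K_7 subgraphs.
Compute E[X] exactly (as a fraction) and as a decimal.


Let X = Σ_S X_S over the C(22, 7) = 170544 subsets S of size 7, where X_S = 1 if the K_7 on S is monochromatic.
For a fixed S, the K_7 on S has C(7, 2) = 21 edges. P[all 21 edges red] = (1/2)^21, and likewise for blue, so P[monochromatic] = 2·(1/2)^21 = 2^{1 − 21} = 1/1048576.
By linearity of expectation: E[X] = C(22, 7) · 2^{1 − 21} = 170544 · 1/1048576 = 10659/65536.
Numerically: E[X] ≈ 0.1626.

E[X] = C(22,7)·2^(1−C(7,2)) = 10659/65536 ≈ 0.1626.


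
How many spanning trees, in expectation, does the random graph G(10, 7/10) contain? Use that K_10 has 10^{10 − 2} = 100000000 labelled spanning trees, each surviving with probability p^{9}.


K_10 has 10^{10 − 2} = 100000000 labelled spanning trees.
For each such spanning tree H, let X_H = 1 if all 9 edges of H are present in G. Then P[X_H = 1] = p^{9} = (7/10)^{9} = 40353607/1000000000.
By linearity of expectation: E[X] = Σ_H E[X_H] = 100000000 · p^{9} = 100000000 · 40353607/1000000000 = 40353607/10.
Numerically: E[X] ≈ 4.0354e+06.

E[X] = 100000000 · (7/10)^{9} = 40353607/10 ≈ 4.0354e+06.


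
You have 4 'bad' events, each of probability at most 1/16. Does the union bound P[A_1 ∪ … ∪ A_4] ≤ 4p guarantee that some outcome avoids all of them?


Union bound: P[∪_{i=1}^{4} A_i] ≤ Σ_i P[A_i] ≤ 4·p = 4·(1/16) = 1/4.
Numerically: 1/4 ≈ 0.250.
Is 1/4 < 1? YES.
Since P[∪ A_i] ≤ 1/4 < 1, the complement has P[∩ A_i^c] ≥ 1 − 1/4 = 3/4 > 0, so some outcome avoids every A_i.

4·p = 1/4 ≈ 0.250; existence CERTIFIED by the union bound.


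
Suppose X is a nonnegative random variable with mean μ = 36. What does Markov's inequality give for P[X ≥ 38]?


μ = E[X] = 36, a = 38.
Markov: P[X ≥ 38] ≤ μ/a = (36)/38 = 18/19.
Numerically: ≈ 0.9474.
(Since a = 38 > μ = 36.0000, the bound 18/19 is < 1 and informative.)

P[X ≥ 38] ≤ 18/19 ≈ 0.9474.


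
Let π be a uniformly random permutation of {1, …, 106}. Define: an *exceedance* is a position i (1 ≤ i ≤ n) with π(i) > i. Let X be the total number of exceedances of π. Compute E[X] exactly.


Write X = Σ_{i=1}^{106} X_i, where X_i = 1_{π(i) > i}.
For each fixed i, π(i) is uniform over {1, …, 106} (marginal of a uniform permutation), so P[π(i) > i] = (n − i)/n. Summing: Σ_{i=1}^{106} (n − i)/n = (0 + 1 + … + 105)/106 = 106(106 − 1)/(2·106) = (106 − 1)/2.
Hence E[X] = Σ_{i=1}^{106} (106 − i)/106 = 105/2 ≈ 52.50000.

E[X] = 105/2 = 52.50000.


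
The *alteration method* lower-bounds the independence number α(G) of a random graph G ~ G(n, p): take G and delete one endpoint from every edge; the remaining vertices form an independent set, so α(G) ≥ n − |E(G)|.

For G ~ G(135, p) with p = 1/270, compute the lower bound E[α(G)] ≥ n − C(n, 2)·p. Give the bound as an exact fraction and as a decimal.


E[|E(G)|] = C(135, 2)·p = 9045 · (1/270) = 67/2.
E[α(G)] ≥ n − E[|E(G)|] = 135 − 67/2 = 203/2.
Numerically: ≈ 101.50000.
(This is only a lower bound; the true E[α(G)] may be larger.)

E[α(G)] ≥ 203/2 ≈ 101.50000.


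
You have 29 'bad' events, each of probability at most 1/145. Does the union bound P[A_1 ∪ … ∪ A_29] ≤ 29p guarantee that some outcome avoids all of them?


Union bound: P[∪_{i=1}^{29} A_i] ≤ Σ_i P[A_i] ≤ 29·p = 29·(1/145) = 1/5.
Numerically: 1/5 ≈ 0.200.
Is 1/5 < 1? YES.
Since P[∪ A_i] ≤ 1/5 < 1, the complement has P[∩ A_i^c] ≥ 1 − 1/5 = 4/5 > 0, so some outcome avoids every A_i.

29·p = 1/5 ≈ 0.200; existence CERTIFIED by the union bound.


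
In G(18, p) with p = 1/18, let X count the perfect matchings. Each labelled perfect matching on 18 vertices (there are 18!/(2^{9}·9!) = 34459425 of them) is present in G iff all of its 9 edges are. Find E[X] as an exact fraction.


K_18 has 18!/(2^{9}·9!) = 34459425 labelled perfect matchings.
For each such perfect matching H, let X_H = 1 if all 9 edges of H are present in G. Then P[X_H = 1] = p^{9} = (1/18)^{9} = 1/198359290368.
By linearity of expectation: E[X] = Σ_H E[X_H] = 34459425 · p^{9} = 34459425 · 1/198359290368 = 425425/2448880128.
Numerically: E[X] ≈ 0.000173722.

E[X] = 34459425 · (1/18)^{9} = 425425/2448880128 ≈ 0.000173722.


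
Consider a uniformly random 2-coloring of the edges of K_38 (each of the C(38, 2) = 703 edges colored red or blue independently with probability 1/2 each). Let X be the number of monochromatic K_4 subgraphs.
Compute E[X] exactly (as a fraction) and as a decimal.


Let X = Σ_S X_S over the C(38, 4) = 73815 subsets S of size 4, where X_S = 1 if the K_4 on S is monochromatic.
For a fixed S, the K_4 on S has C(4, 2) = 6 edges. P[all 6 edges red] = (1/2)^6, and likewise for blue, so P[monochromatic] = 2·(1/2)^6 = 2^{1 − 6} = 1/32.
By linearity: E[X] = C(38, 4) · 2^{1 − 6} = 73815 · 1/32 = 73815/32.
Numerically: E[X] ≈ 2306.718750.

E[X] = C(38,4)·2^(1−C(4,2)) = 73815/32 ≈ 2306.718750.


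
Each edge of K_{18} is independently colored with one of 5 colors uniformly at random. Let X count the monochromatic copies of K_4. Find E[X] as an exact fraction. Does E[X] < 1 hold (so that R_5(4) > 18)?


E[X] = C(18, 4) · 5^{1 − 6} = 3060 · 5^{−5} = 3060/3125.
As a reduced fraction: E[X] = 612/625 ≈ 0.979200.
Is E[X] < 1? YES.
Since E[X] < 1, there exists a 5-coloring of K_{18} with no monochromatic K_4; hence R_5(4) > 18.

E[X] = 612/625 ≈ 0.979200; E[X] < 1, so R_5(4) > 18.


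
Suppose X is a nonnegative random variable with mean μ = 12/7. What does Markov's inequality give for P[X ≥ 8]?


μ = E[X] = 12/7, a = 8.
Markov: P[X ≥ 8] ≤ μ/a = (12/7)/8 = 3/14.
Numerically: ≈ 0.2143.
(Since a = 8 > μ = 1.7143, the bound 3/14 is < 1 and informative.)

P[X ≥ 8] ≤ 3/14 ≈ 0.2143.


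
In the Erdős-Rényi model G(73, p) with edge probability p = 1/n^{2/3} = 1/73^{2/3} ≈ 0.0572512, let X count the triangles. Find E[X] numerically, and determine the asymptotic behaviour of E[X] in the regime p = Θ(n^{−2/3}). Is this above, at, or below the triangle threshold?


Number of potential triangles: C(73, 3) = 62196.
Each occurs with probability p³ ≈ (0.0572512)³ ≈ 1.87652468e-04.
By linearity: E[X] = C(73, 3)·p³ ≈ 62196 · 1.87652468e-04 ≈ 11.671233.
Since α = 2/3 < 1, p = c/n^{2/3} ≫ 1/n is above the triangle threshold p ~ 1/n. Asymptotically E[X] ~ (c³/6)·n^{3(1−α)} = (1³/6)·n^{1} → ∞; triangles are abundant w.h.p.

E[X] ≈ 11.671233; in regime p = Θ(1/n^{2/3}) E[X] diverges (above the triangle threshold p ~ 1/n).


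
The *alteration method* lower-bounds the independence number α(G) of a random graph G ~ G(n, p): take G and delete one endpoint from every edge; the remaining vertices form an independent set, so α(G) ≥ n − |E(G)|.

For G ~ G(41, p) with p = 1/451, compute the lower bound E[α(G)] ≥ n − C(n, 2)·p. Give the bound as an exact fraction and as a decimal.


E[|E(G)|] = C(41, 2)·p = 820 · (1/451) = 20/11.
E[α(G)] ≥ n − E[|E(G)|] = 41 − 20/11 = 431/11.
Numerically: ≈ 39.18182.
(This is only a lower bound; the true E[α(G)] may be larger.)

E[α(G)] ≥ 431/11 ≈ 39.18182.


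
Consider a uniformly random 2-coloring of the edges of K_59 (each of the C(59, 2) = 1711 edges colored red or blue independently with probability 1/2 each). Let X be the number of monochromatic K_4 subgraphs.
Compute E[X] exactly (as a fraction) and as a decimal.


Let X = Σ_S X_S over the C(59, 4) = 455126 subsets S of size 4, where X_S = 1 if the K_4 on S is monochromatic.
For a fixed S, the K_4 on S has C(4, 2) = 6 edges. P[all 6 edges red] = (1/2)^6, and likewise for blue, so P[monochromatic] = 2·(1/2)^6 = 2^{1 − 6} = 1/32.
By linearity of expectation: E[X] = C(59, 4) · 2^{1 − 6} = 455126 · 1/32 = 227563/16.
Numerically: E[X] ≈ 14222.687500.

E[X] = C(59,4)·2^(1−C(4,2)) = 227563/16 ≈ 14222.687500.


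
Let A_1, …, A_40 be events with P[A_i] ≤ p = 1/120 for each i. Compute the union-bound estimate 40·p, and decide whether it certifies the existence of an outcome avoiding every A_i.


Union bound: P[∪_{i=1}^{40} A_i] ≤ Σ_i P[A_i] ≤ 40·p = 40·(1/120) = 1/3.
Numerically: 1/3 ≈ 0.333.
Is 1/3 < 1? YES.
Since P[∪ A_i] ≤ 1/3 < 1, the complement has P[∩ A_i^c] ≥ 1 − 1/3 = 2/3 > 0, so some outcome avoids every A_i.

40·p = 1/3 ≈ 0.333; existence CERTIFIED by the union bound.


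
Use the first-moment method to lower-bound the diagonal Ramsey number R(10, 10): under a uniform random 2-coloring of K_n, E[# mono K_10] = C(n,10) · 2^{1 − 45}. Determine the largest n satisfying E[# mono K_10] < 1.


We need C(n, 10) · 2^{1 − 45} < 1, i.e. C(n, 10) < 2^{45 − 1} = 17592186044416.
Check values of n near the boundary:
  n = 96: C(96, 10) = 11279926456656; 11279926456656 < 17592186044416? YES
  n = 97: C(97, 10) = 12576469727536; 12576469727536 < 17592186044416? YES
  n = 98: C(98, 10) = 14005614014756; 14005614014756 < 17592186044416? YES
  n = 99: C(99, 10) = 15579278510796; 15579278510796 < 17592186044416? YES
  n = 100: C(100, 10) = 17310309456440; 17310309456440 < 17592186044416? YES
  n = 101: C(101, 10) = 19212541264840; 19212541264840 < 17592186044416? NO
  n = 102: C(102, 10) = 21300860967540; 21300860967540 < 17592186044416? NO
  n = 103: C(103, 10) = 23591276125340; 23591276125340 < 17592186044416? NO
The largest n with C(n, 10) < 17592186044416 is n = 100 (where E[X] = 2163788682055/2199023255552 ≈ 0.983977). Hence R(10, 10) > 100, i.e. R(10, 10) ≥ 101.

Largest n = 100; hence R(10, 10) > 100.


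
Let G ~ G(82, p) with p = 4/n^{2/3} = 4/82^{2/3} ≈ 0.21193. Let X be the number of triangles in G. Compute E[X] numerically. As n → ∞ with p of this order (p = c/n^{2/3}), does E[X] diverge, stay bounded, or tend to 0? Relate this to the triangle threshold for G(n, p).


Number of potential triangles: C(82, 3) = 88560.
Each occurs with probability p³ ≈ (0.21193)³ ≈ 9.5181440e-03.
By linearity: E[X] = C(82, 3)·p³ ≈ 88560 · 9.5181440e-03 ≈ 842.92683.
Since α = 2/3 < 1, p = c/n^{2/3} ≫ 1/n is above the triangle threshold p ~ 1/n. Asymptotically E[X] ~ (c³/6)·n^{3(1−α)} = (4³/6)·n^{1} → ∞; triangles are abundant w.h.p.

E[X] ≈ 842.92683; in regime p = Θ(1/n^{2/3}) E[X] diverges (above the triangle threshold p ~ 1/n).


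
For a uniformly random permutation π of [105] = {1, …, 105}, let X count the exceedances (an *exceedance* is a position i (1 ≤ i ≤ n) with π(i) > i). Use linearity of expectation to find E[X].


Write X = Σ_{i=1}^{105} X_i, where X_i = 1_{π(i) > i}.
For each fixed i, π(i) is uniform over {1, …, 105} (marginal of a uniform permutation), so P[π(i) > i] = (n − i)/n. Summing: Σ_{i=1}^{105} (n − i)/n = (0 + 1 + … + 104)/105 = 105(105 − 1)/(2·105) = (105 − 1)/2.
Hence E[X] = Σ_{i=1}^{105} (105 − i)/105 = 52 ≈ 52.00000.

E[X] = 52 = 52.00000.


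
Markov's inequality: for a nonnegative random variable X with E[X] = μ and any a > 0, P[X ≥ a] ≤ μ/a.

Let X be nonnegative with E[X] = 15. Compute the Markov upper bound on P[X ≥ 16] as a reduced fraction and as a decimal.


μ = E[X] = 15, a = 16.
Markov: P[X ≥ 16] ≤ μ/a = (15)/16 = 15/16.
Numerically: ≈ 0.93750.
(Since a = 16 > μ = 15.00000, the bound 15/16 is < 1 and informative.)

P[X ≥ 16] ≤ 15/16 ≈ 0.93750.


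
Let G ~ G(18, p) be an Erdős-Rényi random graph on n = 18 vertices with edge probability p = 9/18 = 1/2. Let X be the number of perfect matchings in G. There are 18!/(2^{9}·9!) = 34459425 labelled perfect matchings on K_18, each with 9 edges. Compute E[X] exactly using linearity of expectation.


K_18 has 18!/(2^{9}·9!) = 34459425 labelled perfect matchings.
For each such perfect matching H, let X_H = 1 if all 9 edges of H are present in G. Then P[X_H = 1] = p^{9} = (1/2)^{9} = 1/512.
Summing the indicators: E[X] = Σ_H E[X_H] = 34459425 · p^{9} = 34459425 · 1/512 = 34459425/512.
Numerically: E[X] ≈ 6.73e+04.

E[X] = 34459425 · (1/2)^{9} = 34459425/512 ≈ 6.73e+04.


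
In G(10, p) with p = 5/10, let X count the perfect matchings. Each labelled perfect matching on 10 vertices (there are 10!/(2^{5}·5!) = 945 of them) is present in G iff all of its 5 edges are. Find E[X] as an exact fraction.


K_10 has 10!/(2^{5}·5!) = 945 labelled perfect matchings.
For each such perfect matching H, let X_H = 1 if all 5 edges of H are present in G. Then P[X_H = 1] = p^{5} = (1/2)^{5} = 1/32.
By linearity: E[X] = Σ_H E[X_H] = 945 · p^{5} = 945 · 1/32 = 945/32.
Numerically: E[X] ≈ 29.5312.

E[X] = 945 · (1/2)^{5} = 945/32 ≈ 29.5312.


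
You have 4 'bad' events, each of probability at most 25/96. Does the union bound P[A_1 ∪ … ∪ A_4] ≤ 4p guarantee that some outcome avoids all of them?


Union bound: P[∪_{i=1}^{4} A_i] ≤ Σ_i P[A_i] ≤ 4·p = 4·(25/96) = 25/24.
Numerically: 25/24 ≈ 1.042.
Is 25/24 < 1? NO.
Since the bound 25/24 is ≥ 1, the union bound is uninformative here; it does NOT by itself certify existence.

4·p = 25/24 ≈ 1.042; existence NOT certified by the union bound.


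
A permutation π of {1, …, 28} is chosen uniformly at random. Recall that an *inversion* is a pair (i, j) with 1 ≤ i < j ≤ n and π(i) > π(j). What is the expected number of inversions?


Write X = Σ X_I over the C(28, 2) = 378 pairs i < j, with X_I the indicator of one inversion.
There are 378 indicators.
For each fixed pair i < j, the values π(i) and π(j) are two distinct elements of {1, …, 28} in uniformly random order; by symmetry P[π(i) > π(j)] = 1/2.
By linearity: E[X] = 378 · (1/2) = C(28, 2) · (1/2) = 378/2 = 189 ≈ 189.000000.

E[X] = 189 = 189.000000.


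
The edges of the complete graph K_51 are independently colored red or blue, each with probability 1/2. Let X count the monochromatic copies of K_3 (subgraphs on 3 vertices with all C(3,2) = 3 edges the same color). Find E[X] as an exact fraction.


Let X = Σ_S X_S over the C(51, 3) = 20825 subsets S of size 3, where X_S = 1 if the K_3 on S is monochromatic.
For a fixed S, the K_3 on S has C(3, 2) = 3 edges. P[all 3 edges red] = (1/2)^3, and likewise for blue, so P[monochromatic] = 2·(1/2)^3 = 2^{1 − 3} = 1/4.
By linearity of expectation: E[X] = C(51, 3) · 2^{1 − 3} = 20825 · 1/4 = 20825/4.
Numerically: E[X] ≈ 5206.2500.

E[X] = C(51,3)·2^(1−C(3,2)) = 20825/4 ≈ 5206.2500.


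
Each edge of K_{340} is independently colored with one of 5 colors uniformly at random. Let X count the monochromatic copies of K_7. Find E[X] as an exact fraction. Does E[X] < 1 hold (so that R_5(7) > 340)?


E[X] = C(340, 7) · 5^{1 − 21} = 97932136940560 · 5^{−20} = 97932136940560/95367431640625.
As a reduced fraction: E[X] = 19586427388112/19073486328125 ≈ 1.0268929.
Is E[X] < 1? NO.
Since E[X] ≥ 1, the first-moment bound is inconclusive at n = 340; it does NOT by itself certify R_5(7) > 340.

E[X] = 19586427388112/19073486328125 ≈ 1.0268929; E[X] ≥ 1; first-moment method inconclusive here.


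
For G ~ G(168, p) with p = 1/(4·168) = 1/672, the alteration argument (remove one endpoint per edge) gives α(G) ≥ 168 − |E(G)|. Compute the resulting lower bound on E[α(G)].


E[|E(G)|] = C(168, 2)·p = 14028 · (1/672) = 167/8.
E[α(G)] ≥ n − E[|E(G)|] = 168 − 167/8 = 1177/8.
Numerically: ≈ 147.1250.
(This is only a lower bound; the true E[α(G)] may be larger.)

E[α(G)] ≥ 1177/8 ≈ 147.1250.


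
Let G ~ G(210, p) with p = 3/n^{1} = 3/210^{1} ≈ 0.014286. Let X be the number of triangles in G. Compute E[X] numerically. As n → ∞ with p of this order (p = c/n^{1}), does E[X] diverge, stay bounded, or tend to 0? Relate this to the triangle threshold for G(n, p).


Number of potential triangles: C(210, 3) = 1521520.
Each occurs with probability p³ ≈ (0.014286)³ ≈ 2.9154519e-06.
By linearity: E[X] = C(210, 3)·p³ ≈ 1521520 · 2.9154519e-06 ≈ 4.43592.
Here α = 1, so p = 3/n is exactly at the triangle threshold p ~ 1/n. Asymptotically E[X] → c³/6 = 3³/6 = 9/2 ≈ 4.50000, a bounded constant. In this regime the triangle count is asymptotically Poisson(c³/6).

E[X] ≈ 4.43592; in regime p = Θ(1/n^{1}) E[X] stays bounded (at the triangle threshold p ~ 1/n).


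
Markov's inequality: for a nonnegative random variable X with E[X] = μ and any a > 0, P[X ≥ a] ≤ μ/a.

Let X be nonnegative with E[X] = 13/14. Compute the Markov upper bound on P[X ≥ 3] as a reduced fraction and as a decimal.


μ = E[X] = 13/14, a = 3.
Markov: P[X ≥ 3] ≤ μ/a = (13/14)/3 = 13/42.
Numerically: ≈ 0.3095.
(Since a = 3 > μ = 0.9286, the bound 13/42 is < 1 and informative.)

P[X ≥ 3] ≤ 13/42 ≈ 0.3095.
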